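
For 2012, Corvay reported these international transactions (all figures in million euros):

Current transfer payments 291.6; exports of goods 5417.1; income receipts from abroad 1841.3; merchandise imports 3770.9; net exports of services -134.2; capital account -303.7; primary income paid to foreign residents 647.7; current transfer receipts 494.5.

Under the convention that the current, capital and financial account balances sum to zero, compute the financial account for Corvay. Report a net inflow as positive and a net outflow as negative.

-2604.8

Goods balance = 5417.1 - 3770.9 = 1646.2
Services balance = -134.2
Trade balance (goods + services) = 1646.2 + (-134.2) = 1512.0
Net primary income = 1841.3 - 647.7 = 1193.6
Net secondary income = 494.5 - 291.6 = 202.9
Current account = 1512.0 + 1193.6 + 202.9 = 2908.5
Financial account = -(2908.5 + (-303.7)) = -2604.8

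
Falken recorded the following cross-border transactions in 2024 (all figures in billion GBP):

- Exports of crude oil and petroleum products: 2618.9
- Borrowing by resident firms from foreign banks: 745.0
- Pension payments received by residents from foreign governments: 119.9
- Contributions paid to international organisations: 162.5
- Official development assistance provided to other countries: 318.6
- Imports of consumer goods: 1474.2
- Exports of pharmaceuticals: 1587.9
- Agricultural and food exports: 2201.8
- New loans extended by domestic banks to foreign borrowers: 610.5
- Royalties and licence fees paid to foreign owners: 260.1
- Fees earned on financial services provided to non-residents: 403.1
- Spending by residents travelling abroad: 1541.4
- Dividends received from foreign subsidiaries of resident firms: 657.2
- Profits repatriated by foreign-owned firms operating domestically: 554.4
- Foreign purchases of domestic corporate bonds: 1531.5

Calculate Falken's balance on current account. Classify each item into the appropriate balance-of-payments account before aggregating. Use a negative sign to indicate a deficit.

3277.6

Goods: -1474.2 + 1587.9 + 2201.8 + 2618.9 = 4934.4
Services: -260.1 + 403.1 - 1541.4 = -1398.4
Primary income: -554.4 + 657.2 = 102.8
Secondary income: -162.5 - 318.6 + 119.9 = -361.2
Current account = 4934.4 + (-1398.4) + 102.8 + (-361.2) = 3277.6
(Excluded from the current account — financial account: borrowing by resident firms from foreign banks 745.0, new loans extended by domestic banks to foreign borrowers 610.5, foreign purchases of domestic corporate bonds 1531.5.)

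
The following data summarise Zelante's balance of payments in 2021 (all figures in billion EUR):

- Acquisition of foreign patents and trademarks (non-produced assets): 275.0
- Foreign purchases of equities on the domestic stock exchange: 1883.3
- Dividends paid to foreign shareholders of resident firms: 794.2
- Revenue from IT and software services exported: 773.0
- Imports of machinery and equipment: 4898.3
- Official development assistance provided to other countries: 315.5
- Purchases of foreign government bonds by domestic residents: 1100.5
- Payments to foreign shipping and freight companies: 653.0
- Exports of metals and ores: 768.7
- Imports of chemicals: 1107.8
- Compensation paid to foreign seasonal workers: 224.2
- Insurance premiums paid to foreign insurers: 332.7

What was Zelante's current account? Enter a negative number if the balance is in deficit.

Goods: 768.7 - 1107.8 - 4898.3 = -5237.4
Services: -653.0 + 773.0 - 332.7 = -212.7
Primary income: -794.2 - 224.2 = -1018.4
Secondary income: -315.5
Current account = (-5237.4) + (-212.7) + (-1018.4) + (-315.5) = -6784.0
(Excluded from the current account — capital account: acquisition of foreign patents and trademarks (non-produced assets) 275.0; financial account: foreign purchases of equities on the domestic stock exchange 1883.3, purchases of foreign government bonds by domestic residents 1100.5.)

-6784.0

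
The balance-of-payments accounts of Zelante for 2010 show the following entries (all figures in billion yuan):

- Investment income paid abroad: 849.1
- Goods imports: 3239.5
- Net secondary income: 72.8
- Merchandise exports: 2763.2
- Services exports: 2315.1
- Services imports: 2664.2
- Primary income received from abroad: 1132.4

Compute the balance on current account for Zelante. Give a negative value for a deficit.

-469.3

Goods balance = 2763.2 - 3239.5 = -476.3
Services balance = 2315.1 - 2664.2 = -349.1
Trade balance (goods + services) = -476.3 + (-349.1) = -825.4
Net primary income = 1132.4 - 849.1 = 283.3
Net secondary income = 72.8
Current account = -825.4 + 283.3 + 72.8 = -469.3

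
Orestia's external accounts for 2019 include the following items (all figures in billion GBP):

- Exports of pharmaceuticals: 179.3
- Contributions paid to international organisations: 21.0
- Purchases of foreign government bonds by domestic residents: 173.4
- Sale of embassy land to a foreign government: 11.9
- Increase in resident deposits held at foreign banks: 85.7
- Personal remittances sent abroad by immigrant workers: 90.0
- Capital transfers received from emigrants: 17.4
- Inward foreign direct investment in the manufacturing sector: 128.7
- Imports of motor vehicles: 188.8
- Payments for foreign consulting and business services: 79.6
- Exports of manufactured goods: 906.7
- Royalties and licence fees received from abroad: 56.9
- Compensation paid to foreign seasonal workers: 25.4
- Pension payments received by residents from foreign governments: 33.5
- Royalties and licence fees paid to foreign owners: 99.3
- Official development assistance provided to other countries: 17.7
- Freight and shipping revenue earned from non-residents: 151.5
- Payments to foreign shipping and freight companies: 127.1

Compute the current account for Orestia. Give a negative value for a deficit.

Goods: 179.3 + 906.7 - 188.8 = 897.2
Services: 151.5 - 127.1 - 99.3 + 56.9 - 79.6 = -97.6
Primary income: -25.4
Secondary income: 33.5 - 90.0 - 21.0 - 17.7 = -95.2
Current account = 897.2 + (-97.6) + (-25.4) + (-95.2) = 679.0
(Excluded from the current account — financial account: purchases of foreign government bonds by domestic residents 173.4, increase in resident deposits held at foreign banks 85.7, inward foreign direct investment in the manufacturing sector 128.7; capital account: sale of embassy land to a foreign government 11.9, capital transfers received from emigrants 17.4.)

679.0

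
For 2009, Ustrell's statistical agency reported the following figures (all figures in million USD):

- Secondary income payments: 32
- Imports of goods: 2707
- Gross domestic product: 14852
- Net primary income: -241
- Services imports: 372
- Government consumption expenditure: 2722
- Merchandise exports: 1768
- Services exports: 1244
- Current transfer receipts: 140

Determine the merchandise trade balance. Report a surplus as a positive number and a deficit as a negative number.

-939

Goods balance = 1768 - 2707 = -939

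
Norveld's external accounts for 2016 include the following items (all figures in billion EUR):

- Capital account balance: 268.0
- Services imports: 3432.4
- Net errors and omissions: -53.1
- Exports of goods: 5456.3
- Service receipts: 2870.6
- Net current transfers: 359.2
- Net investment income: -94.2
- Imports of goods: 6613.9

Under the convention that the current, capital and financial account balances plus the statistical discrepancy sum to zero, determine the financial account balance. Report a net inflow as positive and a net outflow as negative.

Goods balance = 5456.3 - 6613.9 = -1157.6
Services balance = 2870.6 - 3432.4 = -561.8
Trade balance (goods + services) = -1157.6 + (-561.8) = -1719.4
Net primary income = -94.2
Net secondary income = 359.2
Current account = -1719.4 + (-94.2) + 359.2 = -1454.4
Financial account = -(-1454.4 + 268.0 + (-53.1)) = 1239.5

1239.5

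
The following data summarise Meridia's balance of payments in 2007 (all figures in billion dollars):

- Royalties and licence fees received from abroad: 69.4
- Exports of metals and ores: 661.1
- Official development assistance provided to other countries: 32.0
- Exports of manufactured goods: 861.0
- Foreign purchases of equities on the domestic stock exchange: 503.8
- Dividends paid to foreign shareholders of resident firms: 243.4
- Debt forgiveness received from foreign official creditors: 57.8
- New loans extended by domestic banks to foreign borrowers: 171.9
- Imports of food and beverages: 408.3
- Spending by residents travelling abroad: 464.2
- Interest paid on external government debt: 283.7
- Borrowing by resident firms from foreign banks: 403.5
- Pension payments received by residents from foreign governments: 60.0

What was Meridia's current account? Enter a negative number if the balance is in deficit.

Goods: 661.1 + 861.0 - 408.3 = 1113.8
Services: -464.2 + 69.4 = -394.8
Primary income: -243.4 - 283.7 = -527.1
Secondary income: 60.0 - 32.0 = 28.0
Current account = 1113.8 + (-394.8) + (-527.1) + 28.0 = 219.9
(Excluded from the current account — financial account: foreign purchases of equities on the domestic stock exchange 503.8, new loans extended by domestic banks to foreign borrowers 171.9, borrowing by resident firms from foreign banks 403.5; capital account: debt forgiveness received from foreign official creditors 57.8.)

219.9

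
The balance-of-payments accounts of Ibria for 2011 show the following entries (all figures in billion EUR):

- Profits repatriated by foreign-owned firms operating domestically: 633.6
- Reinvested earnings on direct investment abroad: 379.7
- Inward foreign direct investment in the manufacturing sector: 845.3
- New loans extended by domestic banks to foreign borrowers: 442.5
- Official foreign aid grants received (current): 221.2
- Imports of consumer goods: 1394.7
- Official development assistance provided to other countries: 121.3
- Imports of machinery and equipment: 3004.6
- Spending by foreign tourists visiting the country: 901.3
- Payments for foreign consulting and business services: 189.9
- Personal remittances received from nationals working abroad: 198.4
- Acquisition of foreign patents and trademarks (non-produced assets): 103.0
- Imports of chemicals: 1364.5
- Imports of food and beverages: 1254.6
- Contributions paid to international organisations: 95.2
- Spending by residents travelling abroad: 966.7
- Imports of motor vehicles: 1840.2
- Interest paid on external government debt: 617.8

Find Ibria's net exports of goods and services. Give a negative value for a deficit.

Goods: -1840.2 - 1394.7 - 1254.6 - 3004.6 - 1364.5 = -8858.6
Services: 901.3 - 966.7 - 189.9 = -255.3
Trade balance = -8858.6 + (-255.3) = -9113.9
(Excluded from the trade balance — primary income: profits repatriated by foreign-owned firms operating domestically 633.6, reinvested earnings on direct investment abroad 379.7, interest paid on external government debt 617.8; financial account: inward foreign direct investment in the manufacturing sector 845.3, new loans extended by domestic banks to foreign borrowers 442.5; secondary income: official foreign aid grants received (current) 221.2, official development assistance provided to other countries 121.3, personal remittances received from nationals working abroad 198.4, contributions paid to international organisations 95.2; capital account: acquisition of foreign patents and trademarks (non-produced assets) 103.0.)

-9113.9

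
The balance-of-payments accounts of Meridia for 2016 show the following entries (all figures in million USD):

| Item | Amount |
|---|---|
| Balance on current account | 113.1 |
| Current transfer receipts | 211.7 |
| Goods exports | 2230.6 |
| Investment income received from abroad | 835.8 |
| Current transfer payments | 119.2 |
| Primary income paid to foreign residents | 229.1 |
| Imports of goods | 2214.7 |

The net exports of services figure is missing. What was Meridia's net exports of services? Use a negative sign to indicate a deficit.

Current account = goods balance + services balance + net primary income + net secondary income
Sum of the known components = 715.1
Net exports of services = CA - (known components) = 113.1 - 715.1 = -602.0

-602.0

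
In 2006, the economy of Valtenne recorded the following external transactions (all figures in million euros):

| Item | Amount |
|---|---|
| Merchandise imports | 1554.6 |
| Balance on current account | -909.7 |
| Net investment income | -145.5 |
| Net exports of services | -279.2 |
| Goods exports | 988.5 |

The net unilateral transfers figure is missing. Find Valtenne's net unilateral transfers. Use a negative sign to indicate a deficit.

81.1

Current account = goods balance + services balance + net primary income + net secondary income
Sum of the known components = -990.8
Net unilateral transfers = CA - (known components) = -909.7 - (-990.8) = 81.1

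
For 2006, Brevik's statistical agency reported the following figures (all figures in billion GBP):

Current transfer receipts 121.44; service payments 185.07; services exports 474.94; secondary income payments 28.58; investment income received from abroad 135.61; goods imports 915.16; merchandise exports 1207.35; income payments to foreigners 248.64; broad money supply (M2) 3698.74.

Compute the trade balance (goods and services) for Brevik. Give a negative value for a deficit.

582.06

Goods balance = 1207.35 - 915.16 = 292.19
Services balance = 474.94 - 185.07 = 289.87
Trade balance (goods + services) = 292.19 + 289.87 = 582.06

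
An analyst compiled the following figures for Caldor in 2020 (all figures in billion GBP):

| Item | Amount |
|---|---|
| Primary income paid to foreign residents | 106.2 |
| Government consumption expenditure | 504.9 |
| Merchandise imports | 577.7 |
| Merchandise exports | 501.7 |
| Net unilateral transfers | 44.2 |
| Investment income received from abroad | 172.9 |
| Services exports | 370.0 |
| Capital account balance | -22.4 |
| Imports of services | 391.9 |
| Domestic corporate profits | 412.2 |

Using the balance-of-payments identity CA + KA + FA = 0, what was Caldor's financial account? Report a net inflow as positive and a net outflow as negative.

9.4

Goods balance = 501.7 - 577.7 = -76.0
Services balance = 370.0 - 391.9 = -21.9
Trade balance (goods + services) = -76.0 + (-21.9) = -97.9
Net primary income = 172.9 - 106.2 = 66.7
Net secondary income = 44.2
Current account = -97.9 + 66.7 + 44.2 = 13.0
Financial account = -(13.0 + (-22.4)) = 9.4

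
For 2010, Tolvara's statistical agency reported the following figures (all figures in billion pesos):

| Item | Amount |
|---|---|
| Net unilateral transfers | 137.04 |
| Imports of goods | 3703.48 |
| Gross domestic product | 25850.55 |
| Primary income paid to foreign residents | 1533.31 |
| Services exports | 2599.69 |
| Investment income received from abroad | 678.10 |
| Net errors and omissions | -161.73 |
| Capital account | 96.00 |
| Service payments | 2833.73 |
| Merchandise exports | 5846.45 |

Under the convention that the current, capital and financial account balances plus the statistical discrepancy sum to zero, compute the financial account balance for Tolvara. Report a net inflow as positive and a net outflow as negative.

Goods balance = 5846.45 - 3703.48 = 2142.97
Services balance = 2599.69 - 2833.73 = -234.04
Trade balance (goods + services) = 2142.97 + (-234.04) = 1908.93
Net primary income = 678.10 - 1533.31 = -855.21
Net secondary income = 137.04
Current account = 1908.93 + (-855.21) + 137.04 = 1190.76
Financial account = -(1190.76 + 96.00 + (-161.73)) = -1125.03

-1125.03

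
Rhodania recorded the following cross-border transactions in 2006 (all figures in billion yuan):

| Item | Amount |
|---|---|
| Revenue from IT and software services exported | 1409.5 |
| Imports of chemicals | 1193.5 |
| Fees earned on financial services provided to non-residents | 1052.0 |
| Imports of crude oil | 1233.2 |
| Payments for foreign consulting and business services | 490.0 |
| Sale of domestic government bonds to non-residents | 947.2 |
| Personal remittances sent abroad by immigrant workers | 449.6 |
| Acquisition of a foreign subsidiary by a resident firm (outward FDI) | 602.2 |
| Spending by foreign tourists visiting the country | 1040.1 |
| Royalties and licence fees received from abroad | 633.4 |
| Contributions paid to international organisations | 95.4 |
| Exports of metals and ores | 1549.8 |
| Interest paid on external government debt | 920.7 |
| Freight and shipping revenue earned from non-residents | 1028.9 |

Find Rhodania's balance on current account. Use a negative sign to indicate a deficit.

Goods: 1549.8 - 1233.2 - 1193.5 = -876.9
Services: -490.0 + 1040.1 + 1052.0 + 633.4 + 1028.9 + 1409.5 = 4673.9
Primary income: -920.7
Secondary income: -95.4 - 449.6 = -545.0
Current account = (-876.9) + 4673.9 + (-920.7) + (-545.0) = 2331.3
(Excluded from the current account — financial account: sale of domestic government bonds to non-residents 947.2, acquisition of a foreign subsidiary by a resident firm (outward FDI) 602.2.)

2331.3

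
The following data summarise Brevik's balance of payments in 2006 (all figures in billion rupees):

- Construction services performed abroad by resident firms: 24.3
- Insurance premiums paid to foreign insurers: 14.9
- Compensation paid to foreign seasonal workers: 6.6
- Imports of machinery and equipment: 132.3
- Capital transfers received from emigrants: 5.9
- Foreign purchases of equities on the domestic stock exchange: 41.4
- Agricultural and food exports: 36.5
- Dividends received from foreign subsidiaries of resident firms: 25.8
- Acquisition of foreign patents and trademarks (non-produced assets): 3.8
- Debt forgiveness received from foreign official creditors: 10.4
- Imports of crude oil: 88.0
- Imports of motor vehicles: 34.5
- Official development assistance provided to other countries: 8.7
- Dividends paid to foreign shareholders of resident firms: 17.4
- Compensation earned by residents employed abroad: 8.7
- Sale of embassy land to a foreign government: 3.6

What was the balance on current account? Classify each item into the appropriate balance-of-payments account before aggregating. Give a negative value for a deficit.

Goods: 36.5 - 34.5 - 88.0 - 132.3 = -218.3
Services: 24.3 - 14.9 = 9.4
Primary income: 8.7 + 25.8 - 17.4 - 6.6 = 10.5
Secondary income: -8.7
Current account = (-218.3) + 9.4 + 10.5 + (-8.7) = -207.1
(Excluded from the current account — capital account: capital transfers received from emigrants 5.9, acquisition of foreign patents and trademarks (non-produced assets) 3.8, debt forgiveness received from foreign official creditors 10.4, sale of embassy land to a foreign government 3.6; financial account: foreign purchases of equities on the domestic stock exchange 41.4.)

-207.1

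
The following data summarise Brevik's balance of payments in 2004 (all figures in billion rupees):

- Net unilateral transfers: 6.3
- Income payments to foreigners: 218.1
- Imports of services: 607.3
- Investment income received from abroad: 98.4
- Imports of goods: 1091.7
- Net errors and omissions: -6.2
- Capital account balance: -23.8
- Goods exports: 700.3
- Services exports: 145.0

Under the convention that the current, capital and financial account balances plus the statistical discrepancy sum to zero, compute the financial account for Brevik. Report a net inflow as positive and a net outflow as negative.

Goods balance = 700.3 - 1091.7 = -391.4
Services balance = 145.0 - 607.3 = -462.3
Trade balance (goods + services) = -391.4 + (-462.3) = -853.7
Net primary income = 98.4 - 218.1 = -119.7
Net secondary income = 6.3
Current account = -853.7 + (-119.7) + 6.3 = -967.1
Financial account = -(-967.1 + (-23.8) + (-6.2)) = 997.1

997.1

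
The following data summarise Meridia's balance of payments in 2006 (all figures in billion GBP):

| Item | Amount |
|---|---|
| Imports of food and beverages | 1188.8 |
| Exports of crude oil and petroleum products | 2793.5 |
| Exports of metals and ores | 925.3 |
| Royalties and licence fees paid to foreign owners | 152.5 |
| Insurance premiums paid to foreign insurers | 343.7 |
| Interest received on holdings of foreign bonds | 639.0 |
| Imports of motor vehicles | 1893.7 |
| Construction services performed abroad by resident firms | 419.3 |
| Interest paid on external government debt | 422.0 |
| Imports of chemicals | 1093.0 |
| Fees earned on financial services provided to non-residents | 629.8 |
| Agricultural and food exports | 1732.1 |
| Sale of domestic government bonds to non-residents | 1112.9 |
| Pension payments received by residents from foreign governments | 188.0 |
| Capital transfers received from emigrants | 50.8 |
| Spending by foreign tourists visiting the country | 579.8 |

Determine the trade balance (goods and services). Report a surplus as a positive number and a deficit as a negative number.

2408.1

Goods: 2793.5 - 1093.0 - 1893.7 + 1732.1 - 1188.8 + 925.3 = 1275.4
Services: -343.7 + 579.8 + 419.3 - 152.5 + 629.8 = 1132.7
Trade balance = 1275.4 + 1132.7 = 2408.1
(Excluded from the trade balance — primary income: interest received on holdings of foreign bonds 639.0, interest paid on external government debt 422.0; financial account: sale of domestic government bonds to non-residents 1112.9; secondary income: pension payments received by residents from foreign governments 188.0; capital account: capital transfers received from emigrants 50.8.)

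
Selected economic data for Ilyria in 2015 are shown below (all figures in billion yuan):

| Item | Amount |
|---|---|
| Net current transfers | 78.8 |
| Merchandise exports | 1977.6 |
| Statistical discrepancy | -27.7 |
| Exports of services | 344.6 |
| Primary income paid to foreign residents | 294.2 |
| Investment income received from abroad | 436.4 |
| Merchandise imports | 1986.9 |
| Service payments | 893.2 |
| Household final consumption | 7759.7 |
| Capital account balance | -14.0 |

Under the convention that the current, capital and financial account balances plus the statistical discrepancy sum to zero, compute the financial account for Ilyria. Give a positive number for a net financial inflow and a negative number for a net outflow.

378.6

Goods balance = 1977.6 - 1986.9 = -9.3
Services balance = 344.6 - 893.2 = -548.6
Trade balance (goods + services) = -9.3 + (-548.6) = -557.9
Net primary income = 436.4 - 294.2 = 142.2
Net secondary income = 78.8
Current account = -557.9 + 142.2 + 78.8 = -336.9
Financial account = -(-336.9 + (-14.0) + (-27.7)) = 378.6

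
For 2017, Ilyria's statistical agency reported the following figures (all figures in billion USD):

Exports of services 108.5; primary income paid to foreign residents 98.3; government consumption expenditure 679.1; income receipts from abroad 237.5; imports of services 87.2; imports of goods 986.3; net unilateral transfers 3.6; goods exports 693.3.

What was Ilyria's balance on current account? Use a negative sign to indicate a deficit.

Goods balance = 693.3 - 986.3 = -293.0
Services balance = 108.5 - 87.2 = 21.3
Trade balance (goods + services) = -293.0 + 21.3 = -271.7
Net primary income = 237.5 - 98.3 = 139.2
Net secondary income = 3.6
Current account = -271.7 + 139.2 + 3.6 = -128.9

-128.9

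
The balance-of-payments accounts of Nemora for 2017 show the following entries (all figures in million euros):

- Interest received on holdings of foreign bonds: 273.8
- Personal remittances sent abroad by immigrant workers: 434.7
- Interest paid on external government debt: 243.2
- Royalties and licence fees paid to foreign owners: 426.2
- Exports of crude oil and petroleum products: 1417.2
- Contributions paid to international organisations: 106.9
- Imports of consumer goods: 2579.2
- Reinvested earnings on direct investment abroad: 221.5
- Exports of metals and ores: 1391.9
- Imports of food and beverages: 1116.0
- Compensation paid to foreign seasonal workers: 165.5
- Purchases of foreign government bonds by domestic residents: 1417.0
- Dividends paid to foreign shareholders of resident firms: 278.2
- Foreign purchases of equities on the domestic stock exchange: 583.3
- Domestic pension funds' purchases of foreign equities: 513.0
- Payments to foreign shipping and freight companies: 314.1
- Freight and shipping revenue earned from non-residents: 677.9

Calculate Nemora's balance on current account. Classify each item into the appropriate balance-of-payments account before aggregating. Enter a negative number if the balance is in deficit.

-1681.7

Goods: 1391.9 - 1116.0 + 1417.2 - 2579.2 = -886.1
Services: -426.2 - 314.1 + 677.9 = -62.4
Primary income: -243.2 + 221.5 - 165.5 + 273.8 - 278.2 = -191.6
Secondary income: -106.9 - 434.7 = -541.6
Current account = (-886.1) + (-62.4) + (-191.6) + (-541.6) = -1681.7
(Excluded from the current account — financial account: purchases of foreign government bonds by domestic residents 1417.0, foreign purchases of equities on the domestic stock exchange 583.3, domestic pension funds' purchases of foreign equities 513.0.)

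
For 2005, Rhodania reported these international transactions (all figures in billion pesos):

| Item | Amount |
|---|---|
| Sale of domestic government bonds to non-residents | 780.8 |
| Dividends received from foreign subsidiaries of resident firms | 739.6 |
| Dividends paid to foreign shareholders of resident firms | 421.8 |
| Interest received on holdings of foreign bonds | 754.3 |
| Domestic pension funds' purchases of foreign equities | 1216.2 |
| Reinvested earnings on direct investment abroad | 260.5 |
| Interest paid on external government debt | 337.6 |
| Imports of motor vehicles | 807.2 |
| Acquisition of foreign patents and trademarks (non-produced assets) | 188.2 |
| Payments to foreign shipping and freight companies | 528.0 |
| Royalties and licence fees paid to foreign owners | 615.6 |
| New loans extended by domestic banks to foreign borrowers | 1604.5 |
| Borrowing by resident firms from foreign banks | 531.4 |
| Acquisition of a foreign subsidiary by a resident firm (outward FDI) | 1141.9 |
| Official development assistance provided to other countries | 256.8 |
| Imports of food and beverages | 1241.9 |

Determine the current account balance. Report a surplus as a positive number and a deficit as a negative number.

Goods: -1241.9 - 807.2 = -2049.1
Services: -615.6 - 528.0 = -1143.6
Primary income: 739.6 + 754.3 - 421.8 + 260.5 - 337.6 = 995.0
Secondary income: -256.8
Current account = (-2049.1) + (-1143.6) + 995.0 + (-256.8) = -2454.5
(Excluded from the current account — financial account: sale of domestic government bonds to non-residents 780.8, domestic pension funds' purchases of foreign equities 1216.2, new loans extended by domestic banks to foreign borrowers 1604.5, borrowing by resident firms from foreign banks 531.4, acquisition of a foreign subsidiary by a resident firm (outward FDI) 1141.9; capital account: acquisition of foreign patents and trademarks (non-produced assets) 188.2.)

-2454.5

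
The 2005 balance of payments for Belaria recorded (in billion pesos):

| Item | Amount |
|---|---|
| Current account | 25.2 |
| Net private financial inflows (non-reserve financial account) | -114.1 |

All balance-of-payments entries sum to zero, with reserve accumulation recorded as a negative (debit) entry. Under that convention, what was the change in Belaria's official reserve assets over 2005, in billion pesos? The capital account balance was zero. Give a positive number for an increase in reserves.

-88.9

Official reserve transactions balance = -(25.2 + (-114.1)) = 88.9
An accumulation of reserves is recorded as a debit (negative entry), so the change in the stock of reserves is the negative of that balance.
Change in official reserves = -(88.9) = -88.9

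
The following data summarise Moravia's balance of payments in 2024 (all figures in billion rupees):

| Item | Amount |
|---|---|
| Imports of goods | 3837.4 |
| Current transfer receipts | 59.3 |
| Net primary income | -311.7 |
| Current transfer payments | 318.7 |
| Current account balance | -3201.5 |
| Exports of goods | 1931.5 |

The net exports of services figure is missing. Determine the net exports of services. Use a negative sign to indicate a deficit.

-724.5

Current account = goods balance + services balance + net primary income + net secondary income
Sum of the known components = -2477.0
Net exports of services = CA - (known components) = -3201.5 - (-2477.0) = -724.5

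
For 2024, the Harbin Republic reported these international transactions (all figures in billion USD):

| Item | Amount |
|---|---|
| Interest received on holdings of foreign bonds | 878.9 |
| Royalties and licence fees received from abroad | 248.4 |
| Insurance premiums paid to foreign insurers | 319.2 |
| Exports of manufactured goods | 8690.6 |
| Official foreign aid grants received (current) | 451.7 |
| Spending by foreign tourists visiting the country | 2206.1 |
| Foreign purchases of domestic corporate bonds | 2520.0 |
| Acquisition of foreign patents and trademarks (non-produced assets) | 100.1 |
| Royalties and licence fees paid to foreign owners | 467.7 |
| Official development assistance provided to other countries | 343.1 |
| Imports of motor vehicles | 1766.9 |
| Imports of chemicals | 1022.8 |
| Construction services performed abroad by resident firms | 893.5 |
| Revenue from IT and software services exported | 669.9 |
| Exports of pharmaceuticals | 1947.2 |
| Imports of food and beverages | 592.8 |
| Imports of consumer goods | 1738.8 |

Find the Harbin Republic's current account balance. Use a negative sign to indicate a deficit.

9735.0

Goods: 1947.2 - 1766.9 - 1738.8 - 1022.8 + 8690.6 - 592.8 = 5516.5
Services: -467.7 + 2206.1 + 248.4 + 669.9 - 319.2 + 893.5 = 3231.0
Primary income: 878.9
Secondary income: 451.7 - 343.1 = 108.6
Current account = 5516.5 + 3231.0 + 878.9 + 108.6 = 9735.0
(Excluded from the current account — financial account: foreign purchases of domestic corporate bonds 2520.0; capital account: acquisition of foreign patents and trademarks (non-produced assets) 100.1.)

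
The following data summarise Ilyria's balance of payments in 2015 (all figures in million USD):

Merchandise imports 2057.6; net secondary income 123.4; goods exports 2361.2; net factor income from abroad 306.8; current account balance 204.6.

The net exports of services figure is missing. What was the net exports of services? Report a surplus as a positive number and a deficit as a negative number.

Current account = goods balance + services balance + net primary income + net secondary income
Sum of the known components = 733.8
Net exports of services = CA - (known components) = 204.6 - 733.8 = -529.2

-529.2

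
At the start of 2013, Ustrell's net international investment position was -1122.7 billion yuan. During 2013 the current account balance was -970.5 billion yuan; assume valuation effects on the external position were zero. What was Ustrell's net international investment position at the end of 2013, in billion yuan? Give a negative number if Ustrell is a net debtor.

With no valuation effects, change in NIIP = current account = -970.5
End-of-year NIIP = -1122.7 + (-970.5) = -2093.2

-2093.2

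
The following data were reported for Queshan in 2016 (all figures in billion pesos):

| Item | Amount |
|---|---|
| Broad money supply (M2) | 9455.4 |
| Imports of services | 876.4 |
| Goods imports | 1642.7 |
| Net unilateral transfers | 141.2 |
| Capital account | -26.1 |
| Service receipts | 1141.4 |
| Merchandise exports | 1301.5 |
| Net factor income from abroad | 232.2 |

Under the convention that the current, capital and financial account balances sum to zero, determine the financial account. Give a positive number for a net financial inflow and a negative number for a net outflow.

Goods balance = 1301.5 - 1642.7 = -341.2
Services balance = 1141.4 - 876.4 = 265.0
Trade balance (goods + services) = -341.2 + 265.0 = -76.2
Net primary income = 232.2
Net secondary income = 141.2
Current account = -76.2 + 232.2 + 141.2 = 297.2
Financial account = -(297.2 + (-26.1)) = -271.1

-271.1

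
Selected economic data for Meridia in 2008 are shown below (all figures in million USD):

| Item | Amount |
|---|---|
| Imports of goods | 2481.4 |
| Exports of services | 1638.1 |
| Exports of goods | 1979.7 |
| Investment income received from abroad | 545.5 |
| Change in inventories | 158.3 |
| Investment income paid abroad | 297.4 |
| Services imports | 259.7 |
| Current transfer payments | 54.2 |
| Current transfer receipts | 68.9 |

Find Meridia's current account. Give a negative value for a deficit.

Goods balance = 1979.7 - 2481.4 = -501.7
Services balance = 1638.1 - 259.7 = 1378.4
Trade balance (goods + services) = -501.7 + 1378.4 = 876.7
Net primary income = 545.5 - 297.4 = 248.1
Net secondary income = 68.9 - 54.2 = 14.7
Current account = 876.7 + 248.1 + 14.7 = 1139.5

1139.5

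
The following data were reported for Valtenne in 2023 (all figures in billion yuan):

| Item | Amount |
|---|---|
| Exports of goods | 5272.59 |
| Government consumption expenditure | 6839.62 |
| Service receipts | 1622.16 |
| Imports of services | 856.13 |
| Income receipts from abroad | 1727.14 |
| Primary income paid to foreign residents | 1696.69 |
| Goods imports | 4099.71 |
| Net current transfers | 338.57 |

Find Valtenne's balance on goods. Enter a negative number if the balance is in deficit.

1172.88

Goods balance = 5272.59 - 4099.71 = 1172.88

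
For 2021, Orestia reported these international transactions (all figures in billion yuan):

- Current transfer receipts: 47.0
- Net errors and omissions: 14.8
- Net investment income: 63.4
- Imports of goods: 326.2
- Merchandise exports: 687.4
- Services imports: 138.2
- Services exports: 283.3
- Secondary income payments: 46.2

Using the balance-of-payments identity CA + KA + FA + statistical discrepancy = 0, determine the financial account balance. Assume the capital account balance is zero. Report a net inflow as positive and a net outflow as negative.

-585.3

Goods balance = 687.4 - 326.2 = 361.2
Services balance = 283.3 - 138.2 = 145.1
Trade balance (goods + services) = 361.2 + 145.1 = 506.3
Net primary income = 63.4
Net secondary income = 47.0 - 46.2 = 0.8
Current account = 506.3 + 63.4 + 0.8 = 570.5
Financial account = -(570.5 + 14.8) = -585.3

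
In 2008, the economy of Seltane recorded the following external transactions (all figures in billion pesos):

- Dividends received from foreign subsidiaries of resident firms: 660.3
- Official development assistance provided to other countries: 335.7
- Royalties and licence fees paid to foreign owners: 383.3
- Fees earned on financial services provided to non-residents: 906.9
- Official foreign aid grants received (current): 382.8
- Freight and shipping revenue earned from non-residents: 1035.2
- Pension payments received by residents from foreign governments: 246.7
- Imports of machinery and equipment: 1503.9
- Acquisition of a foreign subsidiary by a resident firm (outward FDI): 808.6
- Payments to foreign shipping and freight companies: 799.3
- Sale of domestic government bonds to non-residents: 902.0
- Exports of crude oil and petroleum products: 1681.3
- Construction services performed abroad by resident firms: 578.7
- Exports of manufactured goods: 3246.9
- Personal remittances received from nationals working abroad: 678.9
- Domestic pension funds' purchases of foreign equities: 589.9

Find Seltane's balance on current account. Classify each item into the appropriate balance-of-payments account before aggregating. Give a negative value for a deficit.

6395.5

Goods: -1503.9 + 1681.3 + 3246.9 = 3424.3
Services: -799.3 + 906.9 + 1035.2 - 383.3 + 578.7 = 1338.2
Primary income: 660.3
Secondary income: 246.7 - 335.7 + 382.8 + 678.9 = 972.7
Current account = 3424.3 + 1338.2 + 660.3 + 972.7 = 6395.5
(Excluded from the current account — financial account: acquisition of a foreign subsidiary by a resident firm (outward FDI) 808.6, sale of domestic government bonds to non-residents 902.0, domestic pension funds' purchases of foreign equities 589.9.)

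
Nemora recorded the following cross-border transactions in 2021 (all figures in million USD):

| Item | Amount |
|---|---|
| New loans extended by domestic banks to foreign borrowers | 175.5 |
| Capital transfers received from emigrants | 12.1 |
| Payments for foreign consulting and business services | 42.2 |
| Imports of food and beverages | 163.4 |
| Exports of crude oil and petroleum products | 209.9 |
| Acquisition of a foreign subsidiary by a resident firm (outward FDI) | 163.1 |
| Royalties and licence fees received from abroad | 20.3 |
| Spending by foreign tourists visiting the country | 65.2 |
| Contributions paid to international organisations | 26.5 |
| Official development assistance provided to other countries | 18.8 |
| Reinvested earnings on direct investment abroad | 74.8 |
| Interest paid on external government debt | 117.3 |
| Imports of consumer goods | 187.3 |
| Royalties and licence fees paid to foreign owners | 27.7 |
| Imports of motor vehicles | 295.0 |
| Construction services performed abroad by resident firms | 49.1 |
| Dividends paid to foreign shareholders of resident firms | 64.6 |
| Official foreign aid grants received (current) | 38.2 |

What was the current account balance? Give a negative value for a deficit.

Goods: -187.3 - 163.4 - 295.0 + 209.9 = -435.8
Services: -42.2 + 49.1 + 20.3 - 27.7 + 65.2 = 64.7
Primary income: -117.3 - 64.6 + 74.8 = -107.1
Secondary income: -18.8 - 26.5 + 38.2 = -7.1
Current account = (-435.8) + 64.7 + (-107.1) + (-7.1) = -485.3
(Excluded from the current account — financial account: new loans extended by domestic banks to foreign borrowers 175.5, acquisition of a foreign subsidiary by a resident firm (outward FDI) 163.1; capital account: capital transfers received from emigrants 12.1.)

-485.3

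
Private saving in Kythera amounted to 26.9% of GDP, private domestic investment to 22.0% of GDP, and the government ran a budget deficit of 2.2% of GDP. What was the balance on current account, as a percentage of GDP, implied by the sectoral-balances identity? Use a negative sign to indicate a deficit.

By the sectoral-balances identity, CA = (S_private - I) + (T - G).
Private balance = 26.9 - 22.0 = 4.9
Government balance (T - G) = -2.2
CA = 4.9 + (-2.2) = 2.7

2.7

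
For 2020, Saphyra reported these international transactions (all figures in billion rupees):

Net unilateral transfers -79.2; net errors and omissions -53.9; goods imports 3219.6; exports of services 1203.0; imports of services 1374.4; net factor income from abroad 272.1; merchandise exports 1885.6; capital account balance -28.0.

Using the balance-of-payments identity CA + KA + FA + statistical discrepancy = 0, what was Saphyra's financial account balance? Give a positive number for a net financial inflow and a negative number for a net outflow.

1394.4

Goods balance = 1885.6 - 3219.6 = -1334.0
Services balance = 1203.0 - 1374.4 = -171.4
Trade balance (goods + services) = -1334.0 + (-171.4) = -1505.4
Net primary income = 272.1
Net secondary income = -79.2
Current account = -1505.4 + 272.1 + (-79.2) = -1312.5
Financial account = -(-1312.5 + (-28.0) + (-53.9)) = 1394.4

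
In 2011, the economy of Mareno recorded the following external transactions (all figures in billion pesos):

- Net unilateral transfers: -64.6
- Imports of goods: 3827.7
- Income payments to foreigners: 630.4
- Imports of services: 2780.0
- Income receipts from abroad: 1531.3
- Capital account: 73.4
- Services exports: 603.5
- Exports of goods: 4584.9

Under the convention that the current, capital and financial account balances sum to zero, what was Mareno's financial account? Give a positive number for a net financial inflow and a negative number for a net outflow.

509.6

Goods balance = 4584.9 - 3827.7 = 757.2
Services balance = 603.5 - 2780.0 = -2176.5
Trade balance (goods + services) = 757.2 + (-2176.5) = -1419.3
Net primary income = 1531.3 - 630.4 = 900.9
Net secondary income = -64.6
Current account = -1419.3 + 900.9 + (-64.6) = -583.0
Financial account = -(-583.0 + 73.4) = 509.6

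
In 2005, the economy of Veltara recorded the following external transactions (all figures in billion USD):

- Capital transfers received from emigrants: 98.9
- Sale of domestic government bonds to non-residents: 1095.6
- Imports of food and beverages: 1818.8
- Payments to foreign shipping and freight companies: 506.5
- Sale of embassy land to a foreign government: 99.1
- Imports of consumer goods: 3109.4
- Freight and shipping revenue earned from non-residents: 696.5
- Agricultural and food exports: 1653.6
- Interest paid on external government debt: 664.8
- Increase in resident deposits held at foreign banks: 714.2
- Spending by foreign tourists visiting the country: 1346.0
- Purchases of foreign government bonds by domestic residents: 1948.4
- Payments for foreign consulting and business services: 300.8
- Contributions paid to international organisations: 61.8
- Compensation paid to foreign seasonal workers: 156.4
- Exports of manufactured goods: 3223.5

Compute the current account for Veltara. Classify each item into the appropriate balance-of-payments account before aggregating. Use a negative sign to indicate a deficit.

Goods: 3223.5 - 1818.8 - 3109.4 + 1653.6 = -51.1
Services: 696.5 - 506.5 - 300.8 + 1346.0 = 1235.2
Primary income: -156.4 - 664.8 = -821.2
Secondary income: -61.8
Current account = (-51.1) + 1235.2 + (-821.2) + (-61.8) = 301.1
(Excluded from the current account — capital account: capital transfers received from emigrants 98.9, sale of embassy land to a foreign government 99.1; financial account: sale of domestic government bonds to non-residents 1095.6, increase in resident deposits held at foreign banks 714.2, purchases of foreign government bonds by domestic residents 1948.4.)

301.1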